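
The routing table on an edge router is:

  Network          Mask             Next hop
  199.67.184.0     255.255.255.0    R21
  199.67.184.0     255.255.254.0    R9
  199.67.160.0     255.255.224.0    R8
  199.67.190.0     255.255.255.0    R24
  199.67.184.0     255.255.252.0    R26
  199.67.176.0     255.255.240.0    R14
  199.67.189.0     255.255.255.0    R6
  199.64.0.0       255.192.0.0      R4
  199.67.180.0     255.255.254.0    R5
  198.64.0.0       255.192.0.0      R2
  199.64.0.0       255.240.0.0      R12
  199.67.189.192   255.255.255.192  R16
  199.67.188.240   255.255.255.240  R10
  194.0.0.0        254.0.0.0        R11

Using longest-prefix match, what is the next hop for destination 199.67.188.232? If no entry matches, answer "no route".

R14

Routes whose prefix contains 199.67.188.232:
  199.64.0.0/10 (199.64.0.0 - 199.127.255.255) -> R4
  199.64.0.0/12 (199.64.0.0 - 199.79.255.255) -> R12
  199.67.160.0/19 (199.67.160.0 - 199.67.191.255) -> R8
  199.67.176.0/20 (199.67.176.0 - 199.67.191.255) -> R14
More-specific entries that do NOT match:
  199.67.188.240/28 (199.67.188.240 - 199.67.188.255) does not contain 199.67.188.232
  199.67.189.192/26 (199.67.189.192 - 199.67.189.255) does not contain 199.67.188.232
  199.67.184.0/24 (199.67.184.0 - 199.67.184.255) does not contain 199.67.188.232
  199.67.190.0/24 (199.67.190.0 - 199.67.190.255) does not contain 199.67.188.232
  199.67.189.0/24 (199.67.189.0 - 199.67.189.255) does not contain 199.67.188.232
  199.67.184.0/23 (199.67.184.0 - 199.67.185.255) does not contain 199.67.188.232
  199.67.180.0/23 (199.67.180.0 - 199.67.181.255) does not contain 199.67.188.232
  199.67.184.0/22 (199.67.184.0 - 199.67.187.255) does not contain 199.67.188.232
Longest matching prefix is /20 -> next hop R14.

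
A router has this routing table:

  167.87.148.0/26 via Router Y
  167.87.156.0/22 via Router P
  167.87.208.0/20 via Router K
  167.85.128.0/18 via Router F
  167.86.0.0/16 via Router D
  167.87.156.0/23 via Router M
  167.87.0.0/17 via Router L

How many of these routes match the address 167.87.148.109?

0

No listed prefix contains 167.87.148.109.
Total matching entries: 0.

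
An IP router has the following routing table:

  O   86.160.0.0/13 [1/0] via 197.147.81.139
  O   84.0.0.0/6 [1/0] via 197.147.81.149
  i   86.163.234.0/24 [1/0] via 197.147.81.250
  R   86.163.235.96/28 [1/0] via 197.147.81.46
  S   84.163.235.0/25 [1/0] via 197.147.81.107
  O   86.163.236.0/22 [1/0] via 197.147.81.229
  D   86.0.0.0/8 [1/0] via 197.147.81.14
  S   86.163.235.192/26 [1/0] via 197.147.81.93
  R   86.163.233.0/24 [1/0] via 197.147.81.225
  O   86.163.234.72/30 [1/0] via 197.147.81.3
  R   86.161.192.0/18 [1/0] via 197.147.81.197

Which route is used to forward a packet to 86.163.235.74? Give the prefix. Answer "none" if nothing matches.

Entries matching 86.163.235.74:
  84.0.0.0/6 (84.0.0.0 - 87.255.255.255)
  86.0.0.0/8 (86.0.0.0 - 86.255.255.255)
  86.160.0.0/13 (86.160.0.0 - 86.167.255.255)
Most specific is 86.160.0.0/13.

86.160.0.0/13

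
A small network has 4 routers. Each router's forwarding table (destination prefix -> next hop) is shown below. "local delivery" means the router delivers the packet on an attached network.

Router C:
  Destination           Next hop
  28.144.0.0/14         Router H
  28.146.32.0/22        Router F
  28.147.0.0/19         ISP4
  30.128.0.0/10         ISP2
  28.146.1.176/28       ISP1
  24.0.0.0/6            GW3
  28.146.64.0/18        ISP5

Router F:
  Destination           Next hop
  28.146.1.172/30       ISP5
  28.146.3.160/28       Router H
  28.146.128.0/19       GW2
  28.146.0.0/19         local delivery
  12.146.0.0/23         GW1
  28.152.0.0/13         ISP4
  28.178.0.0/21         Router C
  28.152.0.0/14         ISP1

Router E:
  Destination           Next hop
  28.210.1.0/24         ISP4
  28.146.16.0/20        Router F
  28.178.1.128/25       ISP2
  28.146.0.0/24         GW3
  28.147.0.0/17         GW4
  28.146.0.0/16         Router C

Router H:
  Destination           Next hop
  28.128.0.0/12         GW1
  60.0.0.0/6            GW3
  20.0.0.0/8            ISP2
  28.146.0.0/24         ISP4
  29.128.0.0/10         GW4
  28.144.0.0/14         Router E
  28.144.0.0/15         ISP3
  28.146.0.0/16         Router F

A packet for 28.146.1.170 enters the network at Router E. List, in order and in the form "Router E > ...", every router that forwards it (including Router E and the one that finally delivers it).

At Router E: longest match for 28.146.1.170 is 28.146.0.0/16 -> Router C
At Router C: longest match for 28.146.1.170 is 28.144.0.0/14 -> Router H
At Router H: longest match for 28.146.1.170 is 28.146.0.0/16 -> Router F
At Router F: longest match for 28.146.1.170 is 28.146.0.0/19 -> local delivery

Router E > Router C > Router H > Router F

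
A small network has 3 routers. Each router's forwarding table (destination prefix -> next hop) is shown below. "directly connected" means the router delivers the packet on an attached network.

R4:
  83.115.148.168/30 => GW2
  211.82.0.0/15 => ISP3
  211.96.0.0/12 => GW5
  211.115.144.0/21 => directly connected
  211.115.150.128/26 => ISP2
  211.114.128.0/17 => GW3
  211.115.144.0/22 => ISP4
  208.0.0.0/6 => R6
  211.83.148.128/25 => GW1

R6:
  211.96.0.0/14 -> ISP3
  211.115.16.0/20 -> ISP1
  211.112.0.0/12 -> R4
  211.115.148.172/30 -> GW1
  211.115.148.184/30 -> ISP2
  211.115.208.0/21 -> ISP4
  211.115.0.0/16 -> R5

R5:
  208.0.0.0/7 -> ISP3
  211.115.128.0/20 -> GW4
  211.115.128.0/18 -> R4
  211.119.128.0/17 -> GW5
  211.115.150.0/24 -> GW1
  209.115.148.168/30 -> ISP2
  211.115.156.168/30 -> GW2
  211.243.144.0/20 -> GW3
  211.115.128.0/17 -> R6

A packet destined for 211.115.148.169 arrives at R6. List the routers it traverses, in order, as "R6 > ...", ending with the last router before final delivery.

At R6: longest match for 211.115.148.169 is 211.115.0.0/16 -> R5
At R5: longest match for 211.115.148.169 is 211.115.128.0/18 -> R4
At R4: longest match for 211.115.148.169 is 211.115.144.0/21 -> directly connected

R6 > R5 > R4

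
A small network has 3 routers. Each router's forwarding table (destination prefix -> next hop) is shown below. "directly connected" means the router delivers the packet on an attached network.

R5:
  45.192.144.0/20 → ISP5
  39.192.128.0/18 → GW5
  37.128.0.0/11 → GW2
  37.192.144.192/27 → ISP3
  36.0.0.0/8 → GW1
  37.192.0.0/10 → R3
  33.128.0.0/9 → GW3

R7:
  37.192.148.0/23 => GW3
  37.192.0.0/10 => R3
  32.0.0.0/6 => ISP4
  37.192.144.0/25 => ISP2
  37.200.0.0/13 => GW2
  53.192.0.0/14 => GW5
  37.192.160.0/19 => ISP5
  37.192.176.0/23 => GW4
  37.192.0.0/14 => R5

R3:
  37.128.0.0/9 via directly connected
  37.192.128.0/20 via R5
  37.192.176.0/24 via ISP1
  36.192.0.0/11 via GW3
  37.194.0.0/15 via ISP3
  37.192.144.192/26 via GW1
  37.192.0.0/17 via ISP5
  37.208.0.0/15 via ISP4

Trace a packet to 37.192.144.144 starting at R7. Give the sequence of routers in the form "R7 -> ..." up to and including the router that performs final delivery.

R7 -> R5 -> R3

At R7: longest match for 37.192.144.144 is 37.192.0.0/14 -> R5
At R5: longest match for 37.192.144.144 is 37.192.0.0/10 -> R3
At R3: longest match for 37.192.144.144 is 37.128.0.0/9 -> directly connected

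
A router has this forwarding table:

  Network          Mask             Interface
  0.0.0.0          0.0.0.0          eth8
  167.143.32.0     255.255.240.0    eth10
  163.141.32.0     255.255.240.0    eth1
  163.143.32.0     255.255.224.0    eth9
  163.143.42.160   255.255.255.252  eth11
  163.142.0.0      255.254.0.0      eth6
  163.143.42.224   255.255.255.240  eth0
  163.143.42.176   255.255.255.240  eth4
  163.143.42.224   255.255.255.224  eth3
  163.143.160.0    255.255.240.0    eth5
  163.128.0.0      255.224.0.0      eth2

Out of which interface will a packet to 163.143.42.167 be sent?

eth9

Routes whose prefix contains 163.143.42.167:
  0.0.0.0/0 (default, matches everything) -> eth8
  163.128.0.0/11 (163.128.0.0 - 163.159.255.255) -> eth2
  163.142.0.0/15 (163.142.0.0 - 163.143.255.255) -> eth6
  163.143.32.0/19 (163.143.32.0 - 163.143.63.255) -> eth9
More-specific entries that do NOT match:
  163.143.42.160/30 (163.143.42.160 - 163.143.42.163) does not contain 163.143.42.167
  163.143.42.224/28 (163.143.42.224 - 163.143.42.239) does not contain 163.143.42.167
  163.143.42.176/28 (163.143.42.176 - 163.143.42.191) does not contain 163.143.42.167
  163.143.42.224/27 (163.143.42.224 - 163.143.42.255) does not contain 163.143.42.167
  167.143.32.0/20 (167.143.32.0 - 167.143.47.255) does not contain 163.143.42.167
  163.141.32.0/20 (163.141.32.0 - 163.141.47.255) does not contain 163.143.42.167
  163.143.160.0/20 (163.143.160.0 - 163.143.175.255) does not contain 163.143.42.167
Longest matching prefix is /19 -> interface eth9.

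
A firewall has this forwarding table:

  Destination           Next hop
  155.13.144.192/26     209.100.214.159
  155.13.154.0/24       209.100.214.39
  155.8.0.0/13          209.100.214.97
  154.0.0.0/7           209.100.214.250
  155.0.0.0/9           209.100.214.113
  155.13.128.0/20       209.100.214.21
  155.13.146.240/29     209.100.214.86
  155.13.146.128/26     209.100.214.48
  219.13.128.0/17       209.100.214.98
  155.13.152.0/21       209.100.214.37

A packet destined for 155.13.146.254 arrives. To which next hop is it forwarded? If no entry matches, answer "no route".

209.100.214.97

Routes whose prefix contains 155.13.146.254:
  154.0.0.0/7 (154.0.0.0 - 155.255.255.255) -> 209.100.214.250
  155.0.0.0/9 (155.0.0.0 - 155.127.255.255) -> 209.100.214.113
  155.8.0.0/13 (155.8.0.0 - 155.15.255.255) -> 209.100.214.97
More-specific entries that do NOT match:
  155.13.146.240/29 (155.13.146.240 - 155.13.146.247) does not contain 155.13.146.254
  155.13.144.192/26 (155.13.144.192 - 155.13.144.255) does not contain 155.13.146.254
  155.13.146.128/26 (155.13.146.128 - 155.13.146.191) does not contain 155.13.146.254
  155.13.154.0/24 (155.13.154.0 - 155.13.154.255) does not contain 155.13.146.254
  155.13.152.0/21 (155.13.152.0 - 155.13.159.255) does not contain 155.13.146.254
  155.13.128.0/20 (155.13.128.0 - 155.13.143.255) does not contain 155.13.146.254
  219.13.128.0/17 (219.13.128.0 - 219.13.255.255) does not contain 155.13.146.254
Longest matching prefix is /13 -> next hop 209.100.214.97.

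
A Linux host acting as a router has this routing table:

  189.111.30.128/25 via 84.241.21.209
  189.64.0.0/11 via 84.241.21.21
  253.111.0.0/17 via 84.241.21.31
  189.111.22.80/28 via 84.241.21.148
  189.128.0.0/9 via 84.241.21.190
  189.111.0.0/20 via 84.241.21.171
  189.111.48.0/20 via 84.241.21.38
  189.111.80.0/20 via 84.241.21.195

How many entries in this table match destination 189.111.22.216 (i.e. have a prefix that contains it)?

No listed prefix contains 189.111.22.216.
Total matching entries: 0.

0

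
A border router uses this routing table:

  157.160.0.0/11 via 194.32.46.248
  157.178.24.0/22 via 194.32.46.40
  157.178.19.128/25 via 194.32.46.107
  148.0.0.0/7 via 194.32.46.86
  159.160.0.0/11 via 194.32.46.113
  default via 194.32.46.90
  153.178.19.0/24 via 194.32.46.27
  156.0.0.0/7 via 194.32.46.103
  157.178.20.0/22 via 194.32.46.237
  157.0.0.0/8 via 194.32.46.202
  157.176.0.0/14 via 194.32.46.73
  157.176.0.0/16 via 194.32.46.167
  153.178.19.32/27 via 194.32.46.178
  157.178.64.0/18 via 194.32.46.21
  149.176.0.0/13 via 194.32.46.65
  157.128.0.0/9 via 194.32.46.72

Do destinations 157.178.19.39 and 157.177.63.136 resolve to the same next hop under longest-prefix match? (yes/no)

yes

157.178.19.39: longest match 157.176.0.0/14 -> 194.32.46.73
157.177.63.136: longest match 157.176.0.0/14 -> 194.32.46.73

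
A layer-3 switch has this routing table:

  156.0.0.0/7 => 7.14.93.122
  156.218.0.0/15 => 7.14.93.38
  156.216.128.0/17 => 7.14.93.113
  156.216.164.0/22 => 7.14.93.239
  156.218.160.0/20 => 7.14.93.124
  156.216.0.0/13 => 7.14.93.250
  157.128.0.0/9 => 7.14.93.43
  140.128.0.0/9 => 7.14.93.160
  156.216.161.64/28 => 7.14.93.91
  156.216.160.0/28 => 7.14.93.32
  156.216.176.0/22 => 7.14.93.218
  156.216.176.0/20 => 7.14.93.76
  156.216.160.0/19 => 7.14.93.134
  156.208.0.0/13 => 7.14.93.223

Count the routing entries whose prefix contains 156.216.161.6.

Prefixes containing 156.216.161.6:
  156.0.0.0/7 (156.0.0.0 - 157.255.255.255)
  156.216.0.0/13 (156.216.0.0 - 156.223.255.255)
  156.216.128.0/17 (156.216.128.0 - 156.216.255.255)
  156.216.160.0/19 (156.216.160.0 - 156.216.191.255)
Total matching entries: 4.

4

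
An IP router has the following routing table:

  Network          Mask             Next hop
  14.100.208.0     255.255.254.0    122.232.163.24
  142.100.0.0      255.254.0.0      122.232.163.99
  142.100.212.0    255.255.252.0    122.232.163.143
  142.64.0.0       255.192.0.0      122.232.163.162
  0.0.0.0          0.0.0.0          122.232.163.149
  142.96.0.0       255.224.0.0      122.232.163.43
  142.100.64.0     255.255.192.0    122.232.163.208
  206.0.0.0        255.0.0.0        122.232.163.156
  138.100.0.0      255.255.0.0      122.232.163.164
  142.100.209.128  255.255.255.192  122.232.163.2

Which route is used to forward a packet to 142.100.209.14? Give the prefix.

Entries matching 142.100.209.14:
  0.0.0.0/0 (default, matches everything)
  142.64.0.0/10 (142.64.0.0 - 142.127.255.255)
  142.96.0.0/11 (142.96.0.0 - 142.127.255.255)
  142.100.0.0/15 (142.100.0.0 - 142.101.255.255)
Most specific is 142.100.0.0/15.

142.100.0.0/15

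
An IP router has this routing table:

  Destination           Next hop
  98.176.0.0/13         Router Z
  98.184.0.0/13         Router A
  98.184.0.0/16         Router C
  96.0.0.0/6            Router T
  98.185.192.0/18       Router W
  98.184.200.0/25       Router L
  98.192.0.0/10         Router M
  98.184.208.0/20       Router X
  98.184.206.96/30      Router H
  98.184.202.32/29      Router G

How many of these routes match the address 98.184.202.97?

Prefixes containing 98.184.202.97:
  96.0.0.0/6 (96.0.0.0 - 99.255.255.255)
  98.184.0.0/13 (98.184.0.0 - 98.191.255.255)
  98.184.0.0/16 (98.184.0.0 - 98.184.255.255)
Total matching entries: 3.

3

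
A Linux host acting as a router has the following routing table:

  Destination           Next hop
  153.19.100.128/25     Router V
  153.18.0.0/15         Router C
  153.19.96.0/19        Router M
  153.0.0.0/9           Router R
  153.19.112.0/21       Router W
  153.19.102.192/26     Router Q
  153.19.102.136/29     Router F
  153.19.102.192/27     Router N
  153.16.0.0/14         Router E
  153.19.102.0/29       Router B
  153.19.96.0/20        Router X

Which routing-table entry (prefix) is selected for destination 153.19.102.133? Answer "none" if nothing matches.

153.19.96.0/20

Entries matching 153.19.102.133:
  153.0.0.0/9 (153.0.0.0 - 153.127.255.255)
  153.16.0.0/14 (153.16.0.0 - 153.19.255.255)
  153.18.0.0/15 (153.18.0.0 - 153.19.255.255)
  153.19.96.0/19 (153.19.96.0 - 153.19.127.255)
  153.19.96.0/20 (153.19.96.0 - 153.19.111.255)
Most specific is 153.19.96.0/20.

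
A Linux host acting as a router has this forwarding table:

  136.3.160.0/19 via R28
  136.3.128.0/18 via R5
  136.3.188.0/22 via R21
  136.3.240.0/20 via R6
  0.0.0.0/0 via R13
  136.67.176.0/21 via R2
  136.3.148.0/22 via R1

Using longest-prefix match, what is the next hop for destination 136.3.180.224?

Routes whose prefix contains 136.3.180.224:
  0.0.0.0/0 (default, matches everything) -> R13
  136.3.128.0/18 (136.3.128.0 - 136.3.191.255) -> R5
  136.3.160.0/19 (136.3.160.0 - 136.3.191.255) -> R28
More-specific entries that do NOT match:
  136.3.188.0/22 (136.3.188.0 - 136.3.191.255) does not contain 136.3.180.224
  136.3.148.0/22 (136.3.148.0 - 136.3.151.255) does not contain 136.3.180.224
  136.67.176.0/21 (136.67.176.0 - 136.67.183.255) does not contain 136.3.180.224
  136.3.240.0/20 (136.3.240.0 - 136.3.255.255) does not contain 136.3.180.224
Longest matching prefix is /19 -> next hop R28.

R28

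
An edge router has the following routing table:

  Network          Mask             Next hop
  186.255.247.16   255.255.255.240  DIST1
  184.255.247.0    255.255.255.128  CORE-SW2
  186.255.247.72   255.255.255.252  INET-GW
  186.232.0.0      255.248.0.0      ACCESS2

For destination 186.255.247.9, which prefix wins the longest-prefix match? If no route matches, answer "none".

none

186.255.247.9 is outside every listed prefix and there is no default route.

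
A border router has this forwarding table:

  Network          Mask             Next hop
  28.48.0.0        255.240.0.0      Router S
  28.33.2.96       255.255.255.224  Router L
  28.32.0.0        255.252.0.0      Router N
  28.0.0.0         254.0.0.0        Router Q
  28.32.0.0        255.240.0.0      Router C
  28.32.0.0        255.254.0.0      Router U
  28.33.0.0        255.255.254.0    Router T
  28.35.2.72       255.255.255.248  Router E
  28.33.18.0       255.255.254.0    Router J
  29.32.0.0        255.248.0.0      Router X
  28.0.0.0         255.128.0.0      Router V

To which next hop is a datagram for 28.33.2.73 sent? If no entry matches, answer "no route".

Routes whose prefix contains 28.33.2.73:
  28.0.0.0/7 (28.0.0.0 - 29.255.255.255) -> Router Q
  28.0.0.0/9 (28.0.0.0 - 28.127.255.255) -> Router V
  28.32.0.0/12 (28.32.0.0 - 28.47.255.255) -> Router C
  28.32.0.0/14 (28.32.0.0 - 28.35.255.255) -> Router N
  28.32.0.0/15 (28.32.0.0 - 28.33.255.255) -> Router U
More-specific entries that do NOT match:
  28.35.2.72/29 (28.35.2.72 - 28.35.2.79) does not contain 28.33.2.73
  28.33.2.96/27 (28.33.2.96 - 28.33.2.127) does not contain 28.33.2.73
  28.33.0.0/23 (28.33.0.0 - 28.33.1.255) does not contain 28.33.2.73
  28.33.18.0/23 (28.33.18.0 - 28.33.19.255) does not contain 28.33.2.73
Longest matching prefix is /15 -> next hop Router U.

Router U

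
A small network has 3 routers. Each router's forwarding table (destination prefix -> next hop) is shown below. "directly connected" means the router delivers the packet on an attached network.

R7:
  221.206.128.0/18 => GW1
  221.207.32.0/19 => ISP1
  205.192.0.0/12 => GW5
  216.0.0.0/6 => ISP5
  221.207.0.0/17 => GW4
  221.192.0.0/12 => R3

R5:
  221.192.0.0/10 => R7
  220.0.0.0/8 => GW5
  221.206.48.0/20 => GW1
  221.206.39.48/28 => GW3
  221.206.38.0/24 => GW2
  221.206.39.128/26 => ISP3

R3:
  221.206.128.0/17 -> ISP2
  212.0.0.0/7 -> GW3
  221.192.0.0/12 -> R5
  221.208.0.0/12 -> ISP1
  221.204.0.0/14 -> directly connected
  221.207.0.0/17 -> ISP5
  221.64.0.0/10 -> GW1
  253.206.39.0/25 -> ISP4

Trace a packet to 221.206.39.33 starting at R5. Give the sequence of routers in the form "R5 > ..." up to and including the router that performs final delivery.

R5 > R7 > R3

At R5: longest match for 221.206.39.33 is 221.192.0.0/10 -> R7
At R7: longest match for 221.206.39.33 is 221.192.0.0/12 -> R3
At R3: longest match for 221.206.39.33 is 221.204.0.0/14 -> directly connected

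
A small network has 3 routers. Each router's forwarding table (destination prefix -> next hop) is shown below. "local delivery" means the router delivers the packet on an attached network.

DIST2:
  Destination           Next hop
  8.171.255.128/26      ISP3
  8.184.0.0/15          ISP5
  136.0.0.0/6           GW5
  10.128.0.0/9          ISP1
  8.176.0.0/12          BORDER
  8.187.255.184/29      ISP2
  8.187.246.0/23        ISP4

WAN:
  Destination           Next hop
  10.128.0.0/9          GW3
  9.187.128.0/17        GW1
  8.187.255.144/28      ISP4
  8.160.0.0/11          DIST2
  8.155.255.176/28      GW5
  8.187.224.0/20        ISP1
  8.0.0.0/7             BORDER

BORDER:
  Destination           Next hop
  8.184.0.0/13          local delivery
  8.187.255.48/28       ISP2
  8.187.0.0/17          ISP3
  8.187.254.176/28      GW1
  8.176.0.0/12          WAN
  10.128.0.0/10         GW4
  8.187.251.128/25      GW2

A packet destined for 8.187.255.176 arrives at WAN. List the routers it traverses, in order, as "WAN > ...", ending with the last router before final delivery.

WAN > DIST2 > BORDER

At WAN: longest match for 8.187.255.176 is 8.160.0.0/11 -> DIST2
At DIST2: longest match for 8.187.255.176 is 8.176.0.0/12 -> BORDER
At BORDER: longest match for 8.187.255.176 is 8.184.0.0/13 -> local delivery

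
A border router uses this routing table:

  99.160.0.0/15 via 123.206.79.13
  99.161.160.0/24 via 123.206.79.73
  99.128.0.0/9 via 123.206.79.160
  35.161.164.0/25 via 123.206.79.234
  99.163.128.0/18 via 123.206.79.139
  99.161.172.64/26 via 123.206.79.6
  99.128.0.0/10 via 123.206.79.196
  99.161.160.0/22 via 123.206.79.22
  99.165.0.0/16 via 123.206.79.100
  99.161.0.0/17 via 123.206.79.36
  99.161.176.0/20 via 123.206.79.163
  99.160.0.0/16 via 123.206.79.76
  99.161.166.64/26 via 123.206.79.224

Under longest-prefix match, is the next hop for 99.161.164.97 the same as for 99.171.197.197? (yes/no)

99.161.164.97: longest match 99.160.0.0/15 -> 123.206.79.13
99.171.197.197: longest match 99.128.0.0/10 -> 123.206.79.196

no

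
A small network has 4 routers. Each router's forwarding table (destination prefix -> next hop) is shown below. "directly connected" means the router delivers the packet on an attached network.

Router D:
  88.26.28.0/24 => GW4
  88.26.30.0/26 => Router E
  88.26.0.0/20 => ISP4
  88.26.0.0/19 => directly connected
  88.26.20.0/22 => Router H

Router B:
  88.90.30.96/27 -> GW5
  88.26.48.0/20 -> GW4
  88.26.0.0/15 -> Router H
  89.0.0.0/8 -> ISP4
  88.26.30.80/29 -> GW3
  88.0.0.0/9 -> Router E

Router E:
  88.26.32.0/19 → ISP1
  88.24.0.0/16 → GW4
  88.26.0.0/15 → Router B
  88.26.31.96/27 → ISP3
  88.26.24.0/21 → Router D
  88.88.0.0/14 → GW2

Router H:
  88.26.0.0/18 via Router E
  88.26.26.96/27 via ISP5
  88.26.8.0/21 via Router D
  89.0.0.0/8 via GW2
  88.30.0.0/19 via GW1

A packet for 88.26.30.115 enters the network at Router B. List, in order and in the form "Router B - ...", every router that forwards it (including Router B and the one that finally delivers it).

Router B - Router H - Router E - Router D

At Router B: longest match for 88.26.30.115 is 88.26.0.0/15 -> Router H
At Router H: longest match for 88.26.30.115 is 88.26.0.0/18 -> Router E
At Router E: longest match for 88.26.30.115 is 88.26.24.0/21 -> Router D
At Router D: longest match for 88.26.30.115 is 88.26.0.0/19 -> directly connected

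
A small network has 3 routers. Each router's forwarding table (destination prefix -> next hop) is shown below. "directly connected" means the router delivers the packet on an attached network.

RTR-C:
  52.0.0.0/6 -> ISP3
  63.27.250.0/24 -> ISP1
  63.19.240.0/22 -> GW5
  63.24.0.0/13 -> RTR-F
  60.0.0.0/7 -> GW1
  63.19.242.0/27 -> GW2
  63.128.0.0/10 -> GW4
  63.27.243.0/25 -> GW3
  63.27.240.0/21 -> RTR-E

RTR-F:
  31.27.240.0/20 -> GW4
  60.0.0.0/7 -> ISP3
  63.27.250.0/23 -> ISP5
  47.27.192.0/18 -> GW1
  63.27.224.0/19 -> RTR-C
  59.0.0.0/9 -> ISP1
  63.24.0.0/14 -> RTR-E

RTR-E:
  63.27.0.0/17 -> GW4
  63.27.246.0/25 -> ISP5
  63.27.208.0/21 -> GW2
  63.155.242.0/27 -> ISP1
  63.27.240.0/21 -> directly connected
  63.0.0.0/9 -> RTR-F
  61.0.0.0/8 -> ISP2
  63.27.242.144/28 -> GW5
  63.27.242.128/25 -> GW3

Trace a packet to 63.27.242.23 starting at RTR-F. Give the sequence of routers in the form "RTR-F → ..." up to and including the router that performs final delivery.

At RTR-F: longest match for 63.27.242.23 is 63.27.224.0/19 -> RTR-C
At RTR-C: longest match for 63.27.242.23 is 63.27.240.0/21 -> RTR-E
At RTR-E: longest match for 63.27.242.23 is 63.27.240.0/21 -> directly connected

RTR-F → RTR-C → RTR-E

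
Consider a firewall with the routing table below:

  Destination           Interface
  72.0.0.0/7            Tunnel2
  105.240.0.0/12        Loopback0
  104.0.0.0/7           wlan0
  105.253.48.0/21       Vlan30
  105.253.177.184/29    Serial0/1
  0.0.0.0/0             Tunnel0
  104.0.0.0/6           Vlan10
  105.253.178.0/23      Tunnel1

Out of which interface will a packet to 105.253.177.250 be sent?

Routes whose prefix contains 105.253.177.250:
  0.0.0.0/0 (default, matches everything) -> Tunnel0
  104.0.0.0/6 (104.0.0.0 - 107.255.255.255) -> Vlan10
  104.0.0.0/7 (104.0.0.0 - 105.255.255.255) -> wlan0
  105.240.0.0/12 (105.240.0.0 - 105.255.255.255) -> Loopback0
More-specific entries that do NOT match:
  105.253.177.184/29 (105.253.177.184 - 105.253.177.191) does not contain 105.253.177.250
  105.253.178.0/23 (105.253.178.0 - 105.253.179.255) does not contain 105.253.177.250
  105.253.48.0/21 (105.253.48.0 - 105.253.55.255) does not contain 105.253.177.250
Longest matching prefix is /12 -> interface Loopback0.

Loopback0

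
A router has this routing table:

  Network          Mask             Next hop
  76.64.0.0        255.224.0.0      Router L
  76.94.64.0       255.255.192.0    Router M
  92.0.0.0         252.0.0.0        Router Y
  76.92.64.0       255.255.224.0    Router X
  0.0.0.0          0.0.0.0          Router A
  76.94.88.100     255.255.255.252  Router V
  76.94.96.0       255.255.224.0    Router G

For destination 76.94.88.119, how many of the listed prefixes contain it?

3

Prefixes containing 76.94.88.119:
  0.0.0.0/0 (default, matches everything)
  76.64.0.0/11 (76.64.0.0 - 76.95.255.255)
  76.94.64.0/18 (76.94.64.0 - 76.94.127.255)
Total matching entries: 3.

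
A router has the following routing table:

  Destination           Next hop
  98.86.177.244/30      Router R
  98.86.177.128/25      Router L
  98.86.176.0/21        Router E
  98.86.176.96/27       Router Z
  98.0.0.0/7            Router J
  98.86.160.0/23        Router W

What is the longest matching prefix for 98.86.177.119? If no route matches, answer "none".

98.86.176.0/21

Entries matching 98.86.177.119:
  98.0.0.0/7 (98.0.0.0 - 99.255.255.255)
  98.86.176.0/21 (98.86.176.0 - 98.86.183.255)
Most specific is 98.86.176.0/21.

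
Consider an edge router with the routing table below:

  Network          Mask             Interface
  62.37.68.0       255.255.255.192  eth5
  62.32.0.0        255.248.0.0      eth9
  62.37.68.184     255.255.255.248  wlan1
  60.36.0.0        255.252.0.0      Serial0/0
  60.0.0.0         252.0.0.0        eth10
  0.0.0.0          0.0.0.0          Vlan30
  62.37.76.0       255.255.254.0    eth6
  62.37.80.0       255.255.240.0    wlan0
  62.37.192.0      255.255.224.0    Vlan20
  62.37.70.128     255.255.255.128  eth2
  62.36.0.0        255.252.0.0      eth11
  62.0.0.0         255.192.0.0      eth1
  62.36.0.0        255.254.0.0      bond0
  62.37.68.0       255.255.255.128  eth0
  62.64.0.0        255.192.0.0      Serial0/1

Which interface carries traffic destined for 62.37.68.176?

Routes whose prefix contains 62.37.68.176:
  0.0.0.0/0 (default, matches everything) -> Vlan30
  60.0.0.0/6 (60.0.0.0 - 63.255.255.255) -> eth10
  62.0.0.0/10 (62.0.0.0 - 62.63.255.255) -> eth1
  62.32.0.0/13 (62.32.0.0 - 62.39.255.255) -> eth9
  62.36.0.0/14 (62.36.0.0 - 62.39.255.255) -> eth11
  62.36.0.0/15 (62.36.0.0 - 62.37.255.255) -> bond0
More-specific entries that do NOT match:
  62.37.68.184/29 (62.37.68.184 - 62.37.68.191) does not contain 62.37.68.176
  62.37.68.0/26 (62.37.68.0 - 62.37.68.63) does not contain 62.37.68.176
  62.37.70.128/25 (62.37.70.128 - 62.37.70.255) does not contain 62.37.68.176
  62.37.68.0/25 (62.37.68.0 - 62.37.68.127) does not contain 62.37.68.176
  62.37.76.0/23 (62.37.76.0 - 62.37.77.255) does not contain 62.37.68.176
  62.37.80.0/20 (62.37.80.0 - 62.37.95.255) does not contain 62.37.68.176
  62.37.192.0/19 (62.37.192.0 - 62.37.223.255) does not contain 62.37.68.176
Longest matching prefix is /15 -> interface bond0.

bond0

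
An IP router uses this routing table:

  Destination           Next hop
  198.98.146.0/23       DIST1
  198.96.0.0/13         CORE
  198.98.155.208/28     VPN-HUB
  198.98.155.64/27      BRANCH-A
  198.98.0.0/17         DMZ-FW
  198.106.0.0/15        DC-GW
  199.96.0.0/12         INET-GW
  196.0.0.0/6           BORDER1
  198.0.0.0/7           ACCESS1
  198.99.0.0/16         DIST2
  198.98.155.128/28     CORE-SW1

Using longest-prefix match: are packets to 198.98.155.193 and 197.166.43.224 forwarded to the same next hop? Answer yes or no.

198.98.155.193: longest match 198.96.0.0/13 -> CORE
197.166.43.224: longest match 196.0.0.0/6 -> BORDER1

no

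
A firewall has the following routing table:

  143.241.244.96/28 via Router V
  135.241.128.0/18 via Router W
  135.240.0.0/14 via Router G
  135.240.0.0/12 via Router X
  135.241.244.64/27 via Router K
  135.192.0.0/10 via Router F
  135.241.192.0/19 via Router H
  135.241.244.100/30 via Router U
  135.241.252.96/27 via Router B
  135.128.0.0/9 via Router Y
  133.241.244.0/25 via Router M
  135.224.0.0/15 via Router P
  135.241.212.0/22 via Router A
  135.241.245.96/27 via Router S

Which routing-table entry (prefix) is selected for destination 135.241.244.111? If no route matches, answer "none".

Entries matching 135.241.244.111:
  135.128.0.0/9 (135.128.0.0 - 135.255.255.255)
  135.192.0.0/10 (135.192.0.0 - 135.255.255.255)
  135.240.0.0/12 (135.240.0.0 - 135.255.255.255)
  135.240.0.0/14 (135.240.0.0 - 135.243.255.255)
Most specific is 135.240.0.0/14.

135.240.0.0/14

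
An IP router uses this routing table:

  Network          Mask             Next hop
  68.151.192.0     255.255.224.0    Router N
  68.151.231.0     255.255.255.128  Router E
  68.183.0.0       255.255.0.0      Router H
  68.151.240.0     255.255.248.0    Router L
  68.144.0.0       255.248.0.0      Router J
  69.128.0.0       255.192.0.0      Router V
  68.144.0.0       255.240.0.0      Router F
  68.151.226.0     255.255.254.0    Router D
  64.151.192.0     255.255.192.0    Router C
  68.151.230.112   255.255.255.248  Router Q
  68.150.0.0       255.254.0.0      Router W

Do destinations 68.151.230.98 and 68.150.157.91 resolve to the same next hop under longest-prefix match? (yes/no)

yes

68.151.230.98: longest match 68.150.0.0/15 -> Router W
68.150.157.91: longest match 68.150.0.0/15 -> Router W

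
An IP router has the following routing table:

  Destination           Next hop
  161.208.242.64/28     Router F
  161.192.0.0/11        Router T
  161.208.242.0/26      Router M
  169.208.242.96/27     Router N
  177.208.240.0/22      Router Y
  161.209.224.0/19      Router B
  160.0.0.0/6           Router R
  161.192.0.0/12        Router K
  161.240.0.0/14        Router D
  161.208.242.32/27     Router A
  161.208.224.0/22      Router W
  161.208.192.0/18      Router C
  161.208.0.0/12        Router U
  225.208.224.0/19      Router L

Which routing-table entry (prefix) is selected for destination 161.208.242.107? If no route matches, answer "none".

161.208.192.0/18

Entries matching 161.208.242.107:
  160.0.0.0/6 (160.0.0.0 - 163.255.255.255)
  161.192.0.0/11 (161.192.0.0 - 161.223.255.255)
  161.208.0.0/12 (161.208.0.0 - 161.223.255.255)
  161.208.192.0/18 (161.208.192.0 - 161.208.255.255)
Most specific is 161.208.192.0/18.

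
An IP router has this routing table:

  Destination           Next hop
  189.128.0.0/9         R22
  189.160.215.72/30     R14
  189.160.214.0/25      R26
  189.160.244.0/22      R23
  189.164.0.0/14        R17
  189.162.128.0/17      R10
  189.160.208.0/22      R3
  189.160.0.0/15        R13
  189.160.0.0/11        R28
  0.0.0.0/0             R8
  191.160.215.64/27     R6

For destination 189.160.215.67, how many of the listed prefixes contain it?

Prefixes containing 189.160.215.67:
  0.0.0.0/0 (default, matches everything)
  189.128.0.0/9 (189.128.0.0 - 189.255.255.255)
  189.160.0.0/11 (189.160.0.0 - 189.191.255.255)
  189.160.0.0/15 (189.160.0.0 - 189.161.255.255)
Total matching entries: 4.

4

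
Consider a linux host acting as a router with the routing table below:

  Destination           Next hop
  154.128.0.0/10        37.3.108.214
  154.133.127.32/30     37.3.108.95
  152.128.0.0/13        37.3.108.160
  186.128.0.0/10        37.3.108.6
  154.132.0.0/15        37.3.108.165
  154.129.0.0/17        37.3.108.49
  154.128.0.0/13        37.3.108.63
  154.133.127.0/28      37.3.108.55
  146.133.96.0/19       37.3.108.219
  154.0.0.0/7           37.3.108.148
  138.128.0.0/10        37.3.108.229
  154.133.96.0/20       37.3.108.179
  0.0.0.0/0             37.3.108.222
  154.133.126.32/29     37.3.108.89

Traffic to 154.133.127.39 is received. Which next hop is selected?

Routes whose prefix contains 154.133.127.39:
  0.0.0.0/0 (default, matches everything) -> 37.3.108.222
  154.0.0.0/7 (154.0.0.0 - 155.255.255.255) -> 37.3.108.148
  154.128.0.0/10 (154.128.0.0 - 154.191.255.255) -> 37.3.108.214
  154.128.0.0/13 (154.128.0.0 - 154.135.255.255) -> 37.3.108.63
  154.132.0.0/15 (154.132.0.0 - 154.133.255.255) -> 37.3.108.165
More-specific entries that do NOT match:
  154.133.127.32/30 (154.133.127.32 - 154.133.127.35) does not contain 154.133.127.39
  154.133.126.32/29 (154.133.126.32 - 154.133.126.39) does not contain 154.133.127.39
  154.133.127.0/28 (154.133.127.0 - 154.133.127.15) does not contain 154.133.127.39
  154.133.96.0/20 (154.133.96.0 - 154.133.111.255) does not contain 154.133.127.39
  146.133.96.0/19 (146.133.96.0 - 146.133.127.255) does not contain 154.133.127.39
  154.129.0.0/17 (154.129.0.0 - 154.129.127.255) does not contain 154.133.127.39
Longest matching prefix is /15 -> next hop 37.3.108.165.

37.3.108.165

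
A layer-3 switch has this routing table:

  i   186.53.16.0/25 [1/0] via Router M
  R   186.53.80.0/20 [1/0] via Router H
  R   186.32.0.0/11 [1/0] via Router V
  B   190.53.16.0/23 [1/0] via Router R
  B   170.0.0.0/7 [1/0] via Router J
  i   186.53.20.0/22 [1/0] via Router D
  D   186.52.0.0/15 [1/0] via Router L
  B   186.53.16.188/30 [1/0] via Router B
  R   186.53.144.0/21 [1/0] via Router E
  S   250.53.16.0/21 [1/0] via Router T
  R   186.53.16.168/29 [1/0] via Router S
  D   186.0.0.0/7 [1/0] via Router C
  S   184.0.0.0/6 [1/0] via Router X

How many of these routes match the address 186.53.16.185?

Prefixes containing 186.53.16.185:
  184.0.0.0/6 (184.0.0.0 - 187.255.255.255)
  186.0.0.0/7 (186.0.0.0 - 187.255.255.255)
  186.32.0.0/11 (186.32.0.0 - 186.63.255.255)
  186.52.0.0/15 (186.52.0.0 - 186.53.255.255)
Total matching entries: 4.

4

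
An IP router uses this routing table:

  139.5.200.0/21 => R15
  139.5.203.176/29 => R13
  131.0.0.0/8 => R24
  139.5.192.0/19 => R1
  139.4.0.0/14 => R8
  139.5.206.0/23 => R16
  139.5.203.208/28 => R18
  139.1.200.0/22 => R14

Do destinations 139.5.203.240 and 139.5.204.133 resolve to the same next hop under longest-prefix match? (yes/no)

yes

139.5.203.240: longest match 139.5.200.0/21 -> R15
139.5.204.133: longest match 139.5.200.0/21 -> R15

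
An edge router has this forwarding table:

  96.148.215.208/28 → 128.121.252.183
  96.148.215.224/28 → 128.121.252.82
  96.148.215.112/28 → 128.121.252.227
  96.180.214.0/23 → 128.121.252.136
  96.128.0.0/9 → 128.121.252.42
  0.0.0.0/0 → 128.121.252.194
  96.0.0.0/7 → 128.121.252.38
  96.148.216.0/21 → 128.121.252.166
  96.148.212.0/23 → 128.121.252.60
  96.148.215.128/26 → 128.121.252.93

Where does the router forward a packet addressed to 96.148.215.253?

128.121.252.42

Routes whose prefix contains 96.148.215.253:
  0.0.0.0/0 (default, matches everything) -> 128.121.252.194
  96.0.0.0/7 (96.0.0.0 - 97.255.255.255) -> 128.121.252.38
  96.128.0.0/9 (96.128.0.0 - 96.255.255.255) -> 128.121.252.42
More-specific entries that do NOT match:
  96.148.215.208/28 (96.148.215.208 - 96.148.215.223) does not contain 96.148.215.253
  96.148.215.224/28 (96.148.215.224 - 96.148.215.239) does not contain 96.148.215.253
  96.148.215.112/28 (96.148.215.112 - 96.148.215.127) does not contain 96.148.215.253
  96.148.215.128/26 (96.148.215.128 - 96.148.215.191) does not contain 96.148.215.253
  96.180.214.0/23 (96.180.214.0 - 96.180.215.255) does not contain 96.148.215.253
  96.148.212.0/23 (96.148.212.0 - 96.148.213.255) does not contain 96.148.215.253
  96.148.216.0/21 (96.148.216.0 - 96.148.223.255) does not contain 96.148.215.253
Longest matching prefix is /9 -> next hop 128.121.252.42.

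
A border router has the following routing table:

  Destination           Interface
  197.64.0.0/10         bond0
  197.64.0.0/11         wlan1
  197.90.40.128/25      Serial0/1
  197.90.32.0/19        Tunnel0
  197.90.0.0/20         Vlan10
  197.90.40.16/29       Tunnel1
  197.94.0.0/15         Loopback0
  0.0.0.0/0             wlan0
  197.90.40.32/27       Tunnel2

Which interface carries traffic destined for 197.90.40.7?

Routes whose prefix contains 197.90.40.7:
  0.0.0.0/0 (default, matches everything) -> wlan0
  197.64.0.0/10 (197.64.0.0 - 197.127.255.255) -> bond0
  197.64.0.0/11 (197.64.0.0 - 197.95.255.255) -> wlan1
  197.90.32.0/19 (197.90.32.0 - 197.90.63.255) -> Tunnel0
More-specific entries that do NOT match:
  197.90.40.16/29 (197.90.40.16 - 197.90.40.23) does not contain 197.90.40.7
  197.90.40.32/27 (197.90.40.32 - 197.90.40.63) does not contain 197.90.40.7
  197.90.40.128/25 (197.90.40.128 - 197.90.40.255) does not contain 197.90.40.7
  197.90.0.0/20 (197.90.0.0 - 197.90.15.255) does not contain 197.90.40.7
Longest matching prefix is /19 -> interface Tunnel0.

Tunnel0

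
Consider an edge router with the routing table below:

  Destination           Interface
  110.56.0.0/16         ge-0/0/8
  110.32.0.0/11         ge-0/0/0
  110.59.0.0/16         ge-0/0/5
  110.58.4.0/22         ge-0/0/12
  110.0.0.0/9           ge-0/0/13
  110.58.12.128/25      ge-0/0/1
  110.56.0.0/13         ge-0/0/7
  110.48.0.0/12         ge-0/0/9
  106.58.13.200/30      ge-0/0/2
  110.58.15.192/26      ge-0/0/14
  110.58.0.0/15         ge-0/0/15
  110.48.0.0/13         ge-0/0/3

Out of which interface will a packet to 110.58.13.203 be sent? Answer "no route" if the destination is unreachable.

ge-0/0/15

Routes whose prefix contains 110.58.13.203:
  110.0.0.0/9 (110.0.0.0 - 110.127.255.255) -> ge-0/0/13
  110.32.0.0/11 (110.32.0.0 - 110.63.255.255) -> ge-0/0/0
  110.48.0.0/12 (110.48.0.0 - 110.63.255.255) -> ge-0/0/9
  110.56.0.0/13 (110.56.0.0 - 110.63.255.255) -> ge-0/0/7
  110.58.0.0/15 (110.58.0.0 - 110.59.255.255) -> ge-0/0/15
More-specific entries that do NOT match:
  106.58.13.200/30 (106.58.13.200 - 106.58.13.203) does not contain 110.58.13.203
  110.58.15.192/26 (110.58.15.192 - 110.58.15.255) does not contain 110.58.13.203
  110.58.12.128/25 (110.58.12.128 - 110.58.12.255) does not contain 110.58.13.203
  110.58.4.0/22 (110.58.4.0 - 110.58.7.255) does not contain 110.58.13.203
  110.56.0.0/16 (110.56.0.0 - 110.56.255.255) does not contain 110.58.13.203
  110.59.0.0/16 (110.59.0.0 - 110.59.255.255) does not contain 110.58.13.203
Longest matching prefix is /15 -> interface ge-0/0/15.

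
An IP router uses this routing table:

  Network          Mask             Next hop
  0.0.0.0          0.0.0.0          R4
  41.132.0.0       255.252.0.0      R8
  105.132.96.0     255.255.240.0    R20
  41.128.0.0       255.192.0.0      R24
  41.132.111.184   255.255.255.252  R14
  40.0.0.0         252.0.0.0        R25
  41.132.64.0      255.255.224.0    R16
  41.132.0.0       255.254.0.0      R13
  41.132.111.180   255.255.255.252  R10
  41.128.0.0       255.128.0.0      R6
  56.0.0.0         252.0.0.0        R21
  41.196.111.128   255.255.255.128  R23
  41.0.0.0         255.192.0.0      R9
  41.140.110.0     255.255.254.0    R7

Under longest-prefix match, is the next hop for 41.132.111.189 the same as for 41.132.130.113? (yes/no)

yes

41.132.111.189: longest match 41.132.0.0/15 -> R13
41.132.130.113: longest match 41.132.0.0/15 -> R13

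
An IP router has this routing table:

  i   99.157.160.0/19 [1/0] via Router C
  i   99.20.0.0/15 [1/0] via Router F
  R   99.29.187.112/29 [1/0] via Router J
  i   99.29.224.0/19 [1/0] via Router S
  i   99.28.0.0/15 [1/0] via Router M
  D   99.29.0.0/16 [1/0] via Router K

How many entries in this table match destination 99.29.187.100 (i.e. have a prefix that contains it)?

2

Prefixes containing 99.29.187.100:
  99.28.0.0/15 (99.28.0.0 - 99.29.255.255)
  99.29.0.0/16 (99.29.0.0 - 99.29.255.255)
Total matching entries: 2.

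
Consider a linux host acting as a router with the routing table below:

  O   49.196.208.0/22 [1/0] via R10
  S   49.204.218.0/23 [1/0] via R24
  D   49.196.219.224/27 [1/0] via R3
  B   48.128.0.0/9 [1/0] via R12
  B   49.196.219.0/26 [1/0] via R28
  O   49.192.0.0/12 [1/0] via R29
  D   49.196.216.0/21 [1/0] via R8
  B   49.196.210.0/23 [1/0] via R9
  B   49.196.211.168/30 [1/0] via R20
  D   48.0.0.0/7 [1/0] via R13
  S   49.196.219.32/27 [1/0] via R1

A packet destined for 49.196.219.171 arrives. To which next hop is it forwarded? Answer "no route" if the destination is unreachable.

R8

Routes whose prefix contains 49.196.219.171:
  48.0.0.0/7 (48.0.0.0 - 49.255.255.255) -> R13
  49.192.0.0/12 (49.192.0.0 - 49.207.255.255) -> R29
  49.196.216.0/21 (49.196.216.0 - 49.196.223.255) -> R8
More-specific entries that do NOT match:
  49.196.211.168/30 (49.196.211.168 - 49.196.211.171) does not contain 49.196.219.171
  49.196.219.224/27 (49.196.219.224 - 49.196.219.255) does not contain 49.196.219.171
  49.196.219.32/27 (49.196.219.32 - 49.196.219.63) does not contain 49.196.219.171
  49.196.219.0/26 (49.196.219.0 - 49.196.219.63) does not contain 49.196.219.171
  49.204.218.0/23 (49.204.218.0 - 49.204.219.255) does not contain 49.196.219.171
  49.196.210.0/23 (49.196.210.0 - 49.196.211.255) does not contain 49.196.219.171
  49.196.208.0/22 (49.196.208.0 - 49.196.211.255) does not contain 49.196.219.171
Longest matching prefix is /21 -> next hop R8.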